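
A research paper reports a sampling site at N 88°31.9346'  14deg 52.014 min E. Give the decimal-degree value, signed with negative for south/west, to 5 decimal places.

88.53224, 14.86690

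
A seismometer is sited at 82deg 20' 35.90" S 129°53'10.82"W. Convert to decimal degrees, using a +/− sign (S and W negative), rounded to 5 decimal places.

-82.34331, -129.88634

Lat: 20′ + 35.9″ = 20.59833′; 82 + 20.59833/60 = 82.343306
S → negative
Lon: 129° + 53/60 + 10.82/3600 = 129 + 0.883333 + 0.003006 = 129.886339
W ⇒ negate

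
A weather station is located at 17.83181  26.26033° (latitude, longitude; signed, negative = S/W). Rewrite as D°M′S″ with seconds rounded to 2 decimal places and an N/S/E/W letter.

Latitude: 0.831810 × 60 = 49.90860′ → 49′, remainder × 60 = 54.5160″
Lon: 0.260330 × 60 = 15.61980′ → 15′, remainder × 60 = 37.1880″

17°49′54.52″ N, 26°15′37.19″ E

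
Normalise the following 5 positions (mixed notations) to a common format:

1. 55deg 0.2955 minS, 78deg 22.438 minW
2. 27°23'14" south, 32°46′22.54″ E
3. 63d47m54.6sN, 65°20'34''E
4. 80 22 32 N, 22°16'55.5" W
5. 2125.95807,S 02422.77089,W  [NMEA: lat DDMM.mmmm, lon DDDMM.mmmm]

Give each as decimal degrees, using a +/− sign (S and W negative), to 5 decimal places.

1. -55.00493, -78.37397
2. -27.38722, 32.77293
3. 63.79850, 65.34278
4. 80.37556, -22.28208
5. -21.43263, -24.37951

Point 1:
  Latitude: 0.2955′ = 0.004925°; total 55.004925
  S → negative
  Lon: 22.438′ = 0.373967°; total 78.373967
  hemisphere W, so the sign is −
Point 2:
  Lat: 23′ + 14″ = 23.23333′; 27 + 23.23333/60 = 27.387222
  hemisphere S, so the sign is −
  Lon: 46′ + 22.54″ = 46.37567′; 32 + 46.37567/60 = 32.772928
  E → positive
Point 3:
  Lat: 63° + 47/60 + 54.6/3600 = 63 + 0.783333 + 0.015167 = 63.798500
  N → positive
  Lon: 20′ + 34″ = 20.56667′; 65 + 20.56667/60 = 65.342778
  E ⇒ keep positive
Point 4:
  Latitude: 80° + 22/60 + 32/3600 = 80 + 0.366667 + 0.008889 = 80.375556
  N ⇒ keep positive
  Longitude: 22° + 16/60 + 55.5/3600 = 22 + 0.266667 + 0.015417 = 22.282083
  W → negative
Point 5:
  Latitude: split at 2 digits → 21° and 25.95807′; 21 + 25.95807/60 = 21.432635
  S → negative
  Lon: split at 3 digits → 024° and 22.77089′; 24 + 22.77089/60 = 24.379515
  W ⇒ negate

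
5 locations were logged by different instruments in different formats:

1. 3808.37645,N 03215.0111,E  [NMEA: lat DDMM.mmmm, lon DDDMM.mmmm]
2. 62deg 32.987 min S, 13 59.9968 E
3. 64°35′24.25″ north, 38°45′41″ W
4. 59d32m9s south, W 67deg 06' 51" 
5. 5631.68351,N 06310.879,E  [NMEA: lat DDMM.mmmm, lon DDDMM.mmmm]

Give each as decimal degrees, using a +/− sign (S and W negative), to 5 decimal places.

1. 38.13961, 32.25019
2. -62.54978, 13.99995
3. 64.59007, -38.76139
4. -59.53583, -67.11417
5. 56.52806, 63.18132

Point 1:
  Lat: degrees = first 2 digits = 38, minutes = 8.37645; 38 + 8.37645/60 = 38.139608
  N → positive
  Lon: degrees = first 3 digits = 32, minutes = 15.0111; 32 + 15.0111/60 = 32.250185
  E ⇒ keep positive
Point 2:
  Lat: 32.987′ = 0.549783°; total 62.549783
  S → negative
  Lon: 13 + 59.9968/60 = 13.999947
  E ⇒ keep positive
Point 3:
  Latitude: 35′ + 24.25″ = 35.40417′; 64 + 35.40417/60 = 64.590069
  N ⇒ keep positive
  Lon: 38° + 45/60 + 41/3600 = 38 + 0.750000 + 0.011389 = 38.761389
  hemisphere W, so the sign is −
Point 4:
  Latitude: 59 + 32/60 + 9/3600 = 59.535833
  S ⇒ negate
  Lon: 67 + 6/60 + 51/3600 = 67.114167
  W → negative
Point 5:
  φ: split at 2 digits → 56° and 31.68351′; 56 + 31.68351/60 = 56.528059
  N ⇒ keep positive
  λ: split at 3 digits → 063° and 10.879′; 63 + 10.879/60 = 63.181317
  E ⇒ keep positive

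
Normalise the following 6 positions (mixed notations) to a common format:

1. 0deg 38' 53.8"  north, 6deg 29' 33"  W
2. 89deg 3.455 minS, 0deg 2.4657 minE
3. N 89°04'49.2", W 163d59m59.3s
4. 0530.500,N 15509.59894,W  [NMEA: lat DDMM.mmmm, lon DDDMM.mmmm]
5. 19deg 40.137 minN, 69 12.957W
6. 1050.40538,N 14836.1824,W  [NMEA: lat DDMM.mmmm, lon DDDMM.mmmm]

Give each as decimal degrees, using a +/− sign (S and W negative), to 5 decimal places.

Point 1:
  φ: 0 + 38/60 + 53.8/3600 = 0.648278
  N ⇒ keep positive
  Longitude: 6° + 29/60 + 33/3600 = 6 + 0.483333 + 0.009167 = 6.492500
  W → negative
Point 2:
  Latitude: 89 + 3.455/60 = 89.057583
  S → negative
  λ: 2.4657′ = 0.041095°; total 0.041095
  E ⇒ keep positive
Point 3:
  Latitude: 89 + 4/60 + 49.2/3600 = 89.080333
  N → positive
  λ: 163 + 59/60 + 59.3/3600 = 163.999806
  W → negative
Point 4:
  φ: split at 2 digits → 05° and 30.5′; 5 + 30.5/60 = 5.508333
  N ⇒ keep positive
  Lon: split at 3 digits → 155° and 9.59894′; 155 + 9.59894/60 = 155.159982
  hemisphere W, so the sign is −
Point 5:
  Lat: 40.137′ = 0.668950°; total 19.668950
  N → positive
  Longitude: 69 + 12.957/60 = 69.215950
  hemisphere W, so the sign is −
Point 6:
  Lat: degrees = first 2 digits = 10, minutes = 50.40538; 10 + 50.40538/60 = 10.840090
  N → positive
  Lon: degrees = first 3 digits = 148, minutes = 36.1824; 148 + 36.1824/60 = 148.603040
  W ⇒ negate

1. 0.64828, -6.49250
2. -89.05758, 0.04110
3. 89.08033, -163.99981
4. 5.50833, -155.15998
5. 19.66895, -69.21595
6. 10.84009, -148.60304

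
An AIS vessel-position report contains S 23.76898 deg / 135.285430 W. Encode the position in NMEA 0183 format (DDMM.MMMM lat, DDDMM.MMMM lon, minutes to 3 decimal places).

Lat: 23° + 0.768980 × 60 = 23° 46.13880′
λ: fractional part 0.285430 → 17.12580 minutes

2346.139,S / 13517.126,W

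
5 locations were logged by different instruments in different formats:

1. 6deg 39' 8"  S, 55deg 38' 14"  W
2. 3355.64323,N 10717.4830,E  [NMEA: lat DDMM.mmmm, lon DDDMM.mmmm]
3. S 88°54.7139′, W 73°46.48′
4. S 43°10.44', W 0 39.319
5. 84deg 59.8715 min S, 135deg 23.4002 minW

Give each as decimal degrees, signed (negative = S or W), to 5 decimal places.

1. -6.65222, -55.63722
2. 33.92739, 107.29138
3. -88.91190, -73.77467
4. -43.17400, -0.65532
5. -84.99786, -135.39000

Point 1:
  φ: 39′ + 8″ = 39.13333′; 6 + 39.13333/60 = 6.652222
  S → negative
  λ: 55° + 38/60 + 14/3600 = 55 + 0.633333 + 0.003889 = 55.637222
  W → negative
Point 2:
  Latitude: split at 2 digits → 33° and 55.64323′; 33 + 55.64323/60 = 33.927387
  N → positive
  λ: degrees = first 3 digits = 107, minutes = 17.483; 107 + 17.483/60 = 107.291383
  E ⇒ keep positive
Point 3:
  Lat: 54.7139′ = 0.911898°; total 88.911898
  hemisphere S, so the sign is −
  Lon: 73 + 46.48/60 = 73.774667
  W → negative
Point 4:
  Lat: 10.44′ = 0.174000°; total 43.174000
  hemisphere S, so the sign is −
  λ: 39.319′ = 0.655317°; total 0.655317
  W ⇒ negate
Point 5:
  φ: 59.8715′ = 0.997858°; total 84.997858
  hemisphere S, so the sign is −
  λ: 135 + 23.4002/60 = 135.390003
  W → negative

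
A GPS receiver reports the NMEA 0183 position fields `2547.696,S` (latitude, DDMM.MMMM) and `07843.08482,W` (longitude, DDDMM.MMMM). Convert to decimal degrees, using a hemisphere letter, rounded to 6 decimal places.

25.794933° S, 78.718080° W

Lat: degrees = first 2 digits = 25, minutes = 47.696; 25 + 47.696/60 = 25.7949333
λ: split at 3 digits → 078° and 43.08482′; 78 + 43.08482/60 = 78.7180803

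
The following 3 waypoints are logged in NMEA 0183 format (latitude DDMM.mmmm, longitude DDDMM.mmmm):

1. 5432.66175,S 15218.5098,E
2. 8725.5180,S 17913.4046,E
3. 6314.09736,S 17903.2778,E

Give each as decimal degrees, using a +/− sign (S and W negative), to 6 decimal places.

1. -54.544363, 152.308497
2. -87.425300, 179.223410
3. -63.234956, 179.054630

Point 1:
  Lat: split at 2 digits → 54° and 32.66175′; 54 + 32.66175/60 = 54.5443625
  S → negative
  Lon: degrees = first 3 digits = 152, minutes = 18.5098; 152 + 18.5098/60 = 152.3084967
  E ⇒ keep positive
Point 2:
  Latitude: degrees = first 2 digits = 87, minutes = 25.518; 87 + 25.518/60 = 87.4253000
  S → negative
  Lon: split at 3 digits → 179° and 13.4046′; 179 + 13.4046/60 = 179.2234100
  E → positive
Point 3:
  φ: split at 2 digits → 63° and 14.09736′; 63 + 14.09736/60 = 63.2349560
  S → negative
  Longitude: split at 3 digits → 179° and 3.2778′; 179 + 3.2778/60 = 179.0546300
  E ⇒ keep positive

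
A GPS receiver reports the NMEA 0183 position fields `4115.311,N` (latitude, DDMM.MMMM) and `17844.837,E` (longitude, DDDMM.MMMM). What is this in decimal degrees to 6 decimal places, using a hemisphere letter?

Lat: degrees = first 2 digits = 41, minutes = 15.311; 41 + 15.311/60 = 41.2551833
Lon: degrees = first 3 digits = 178, minutes = 44.837; 178 + 44.837/60 = 178.7472833

41.255183° N, 178.747283° E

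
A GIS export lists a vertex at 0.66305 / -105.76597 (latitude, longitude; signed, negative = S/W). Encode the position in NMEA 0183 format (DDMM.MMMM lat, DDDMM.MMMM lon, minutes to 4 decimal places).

Latitude: 0° + 0.663050 × 60 = 0° 39.783000′
Longitude is negative → W; |value| = 105.765970
λ: minutes = (105.765970 − 105) × 60 = 45.958200

0039.7830,N / 10545.9582,W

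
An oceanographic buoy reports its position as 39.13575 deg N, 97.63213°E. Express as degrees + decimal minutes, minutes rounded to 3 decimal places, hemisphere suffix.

Latitude: minutes = (39.135750 − 39) × 60 = 8.14500
λ: fractional part 0.632130 → 37.92780 minutes

39° 8.145′ N, 97° 37.928′ E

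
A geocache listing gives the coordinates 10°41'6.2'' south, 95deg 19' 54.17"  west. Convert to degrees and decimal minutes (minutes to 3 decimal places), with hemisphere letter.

φ: seconds/60 = 0.10333; minutes = 41 + 0.10333 = 41.10333
Lon: seconds/60 = 0.90283; minutes = 19 + 0.90283 = 19.90283

10° 41.103′ S, 95° 19.903′ W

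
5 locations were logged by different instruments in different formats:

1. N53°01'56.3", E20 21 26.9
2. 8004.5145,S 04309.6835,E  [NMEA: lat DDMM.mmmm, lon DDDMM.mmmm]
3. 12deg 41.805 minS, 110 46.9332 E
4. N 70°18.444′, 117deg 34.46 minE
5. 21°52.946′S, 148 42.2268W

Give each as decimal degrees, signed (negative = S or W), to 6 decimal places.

1. 53.032306, 20.357472
2. -80.075242, 43.161392
3. -12.696750, 110.782220
4. 70.307400, 117.574333
5. -21.882433, -148.703780

Point 1:
  Lat: 53° + 1/60 + 56.3/3600 = 53 + 0.016667 + 0.015639 = 53.0323056
  N → positive
  Longitude: 20 + 21/60 + 26.9/3600 = 20.3574722
  E ⇒ keep positive
Point 2:
  φ: split at 2 digits → 80° and 4.5145′; 80 + 4.5145/60 = 80.0752417
  S → negative
  λ: degrees = first 3 digits = 43, minutes = 9.6835; 43 + 9.6835/60 = 43.1613917
  E → positive
Point 3:
  Lat: 12 + 41.805/60 = 12.6967500
  hemisphere S, so the sign is −
  Lon: 46.9332′ = 0.782220°; total 110.7822200
  E → positive
Point 4:
  Latitude: 70 + 18.444/60 = 70.3074000
  N → positive
  Lon: 34.46′ = 0.574333°; total 117.5743333
  E ⇒ keep positive
Point 5:
  Lat: 21 + 52.946/60 = 21.8824333
  S ⇒ negate
  Lon: 148 + 42.2268/60 = 148.7037800
  W ⇒ negate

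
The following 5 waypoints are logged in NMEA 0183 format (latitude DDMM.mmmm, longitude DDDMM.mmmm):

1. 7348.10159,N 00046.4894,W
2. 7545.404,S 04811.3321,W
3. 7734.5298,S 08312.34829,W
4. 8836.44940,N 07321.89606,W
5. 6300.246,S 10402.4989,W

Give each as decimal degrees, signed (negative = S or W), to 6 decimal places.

Point 1:
  Lat: split at 2 digits → 73° and 48.10159′; 73 + 48.10159/60 = 73.8016932
  N → positive
  λ: split at 3 digits → 000° and 46.4894′; 0 + 46.4894/60 = 0.7748233
  W ⇒ negate
Point 2:
  Latitude: split at 2 digits → 75° and 45.404′; 75 + 45.404/60 = 75.7567333
  S ⇒ negate
  λ: split at 3 digits → 048° and 11.3321′; 48 + 11.3321/60 = 48.1888683
  hemisphere W, so the sign is −
Point 3:
  Lat: degrees = first 2 digits = 77, minutes = 34.5298; 77 + 34.5298/60 = 77.5754967
  hemisphere S, so the sign is −
  λ: split at 3 digits → 083° and 12.34829′; 83 + 12.34829/60 = 83.2058048
  W ⇒ negate
Point 4:
  Lat: degrees = first 2 digits = 88, minutes = 36.4494; 88 + 36.4494/60 = 88.6074900
  N → positive
  Longitude: split at 3 digits → 073° and 21.89606′; 73 + 21.89606/60 = 73.3649343
  hemisphere W, so the sign is −
Point 5:
  φ: degrees = first 2 digits = 63, minutes = 0.246; 63 + 0.246/60 = 63.0041000
  S → negative
  Longitude: degrees = first 3 digits = 104, minutes = 2.4989; 104 + 2.4989/60 = 104.0416483
  W → negative

1. 73.801693, -0.774823
2. -75.756733, -48.188868
3. -77.575497, -83.205805
4. 88.607490, -73.364934
5. -63.004100, -104.041648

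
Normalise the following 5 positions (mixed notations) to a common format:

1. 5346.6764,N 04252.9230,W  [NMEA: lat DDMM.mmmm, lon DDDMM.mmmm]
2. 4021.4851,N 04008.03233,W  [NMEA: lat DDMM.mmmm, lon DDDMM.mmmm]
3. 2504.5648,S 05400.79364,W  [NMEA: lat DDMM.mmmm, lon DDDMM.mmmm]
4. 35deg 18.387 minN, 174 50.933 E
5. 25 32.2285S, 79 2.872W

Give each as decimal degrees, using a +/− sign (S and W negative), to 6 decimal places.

1. 53.777940, -42.882050
2. 40.358085, -40.133872
3. -25.076080, -54.013227
4. 35.306450, 174.848883
5. -25.537142, -79.047867

Point 1:
  Latitude: split at 2 digits → 53° and 46.6764′; 53 + 46.6764/60 = 53.7779400
  N → positive
  Longitude: split at 3 digits → 042° and 52.923′; 42 + 52.923/60 = 42.8820500
  W ⇒ negate
Point 2:
  Latitude: split at 2 digits → 40° and 21.4851′; 40 + 21.4851/60 = 40.3580850
  N ⇒ keep positive
  λ: split at 3 digits → 040° and 8.03233′; 40 + 8.03233/60 = 40.1338722
  W ⇒ negate
Point 3:
  φ: degrees = first 2 digits = 25, minutes = 4.5648; 25 + 4.5648/60 = 25.0760800
  S ⇒ negate
  Longitude: split at 3 digits → 054° and 0.79364′; 54 + 0.79364/60 = 54.0132273
  W → negative
Point 4:
  Lat: 18.387′ = 0.306450°; total 35.3064500
  N → positive
  Longitude: 50.933′ = 0.848883°; total 174.8488833
  E ⇒ keep positive
Point 5:
  Latitude: 25 + 32.2285/60 = 25.5371417
  S → negative
  λ: 79 + 2.872/60 = 79.0478667
  hemisphere W, so the sign is −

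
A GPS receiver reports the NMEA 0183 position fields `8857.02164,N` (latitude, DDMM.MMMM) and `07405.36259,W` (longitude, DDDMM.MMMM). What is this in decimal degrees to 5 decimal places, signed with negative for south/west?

88.95036, -74.08938

Latitude: degrees = first 2 digits = 88, minutes = 57.02164; 88 + 57.02164/60 = 88.950361
N ⇒ keep positive
λ: split at 3 digits → 074° and 5.36259′; 74 + 5.36259/60 = 74.089377
W ⇒ negate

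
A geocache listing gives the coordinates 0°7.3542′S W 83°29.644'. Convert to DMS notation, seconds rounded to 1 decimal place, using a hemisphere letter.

0°07′21.3″ S, 83°29′38.6″ W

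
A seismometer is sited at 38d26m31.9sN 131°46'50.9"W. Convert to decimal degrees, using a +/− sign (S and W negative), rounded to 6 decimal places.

38.442194, -131.780806

Latitude: 26′ + 31.9″ = 26.53167′; 38 + 26.53167/60 = 38.4421944
N ⇒ keep positive
Lon: 131° + 46/60 + 50.9/3600 = 131 + 0.766667 + 0.014139 = 131.7808056
W ⇒ negate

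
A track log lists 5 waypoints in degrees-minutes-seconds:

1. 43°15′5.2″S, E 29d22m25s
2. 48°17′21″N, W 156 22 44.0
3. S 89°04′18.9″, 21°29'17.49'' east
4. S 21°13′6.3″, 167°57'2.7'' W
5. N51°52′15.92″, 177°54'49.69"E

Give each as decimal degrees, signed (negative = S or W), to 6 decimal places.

Point 1:
  Latitude: 43 + 15/60 + 5.2/3600 = 43.2514444
  S ⇒ negate
  Longitude: 29 + 22/60 + 25/3600 = 29.3736111
  E → positive
Point 2:
  φ: 17′ + 21″ = 17.35000′; 48 + 17.35000/60 = 48.2891667
  N → positive
  Longitude: 156° + 22/60 + 44/3600 = 156 + 0.366667 + 0.012222 = 156.3788889
  W → negative
Point 3:
  Lat: 4′ + 18.9″ = 4.31500′; 89 + 4.31500/60 = 89.0719167
  S ⇒ negate
  Longitude: 21 + 29/60 + 17.49/3600 = 21.4881917
  E ⇒ keep positive
Point 4:
  Latitude: 13′ + 6.3″ = 13.10500′; 21 + 13.10500/60 = 21.2184167
  hemisphere S, so the sign is −
  Lon: 167° + 57/60 + 2.7/3600 = 167 + 0.950000 + 0.000750 = 167.9507500
  W ⇒ negate
Point 5:
  Latitude: 52′ + 15.92″ = 52.26533′; 51 + 52.26533/60 = 51.8710889
  N ⇒ keep positive
  Lon: 54′ + 49.69″ = 54.82817′; 177 + 54.82817/60 = 177.9138028
  E → positive

1. -43.251444, 29.373611
2. 48.289167, -156.378889
3. -89.071917, 21.488192
4. -21.218417, -167.950750
5. 51.871089, 177.913803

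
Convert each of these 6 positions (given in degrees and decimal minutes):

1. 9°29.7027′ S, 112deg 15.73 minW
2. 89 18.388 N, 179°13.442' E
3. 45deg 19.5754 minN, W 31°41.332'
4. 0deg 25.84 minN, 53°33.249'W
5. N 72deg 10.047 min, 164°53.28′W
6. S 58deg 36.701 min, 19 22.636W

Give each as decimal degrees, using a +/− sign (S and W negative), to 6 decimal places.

1. -9.495045, -112.262167
2. 89.306467, 179.224033
3. 45.326257, -31.688867
4. 0.430667, -53.554150
5. 72.167450, -164.888000
6. -58.611683, -19.377267

Point 1:
  Latitude: 9 + 29.7027/60 = 9.4950450
  hemisphere S, so the sign is −
  Longitude: 112 + 15.73/60 = 112.2621667
  hemisphere W, so the sign is −
Point 2:
  φ: 18.388′ = 0.306467°; total 89.3064667
  N ⇒ keep positive
  λ: 13.442′ = 0.224033°; total 179.2240333
  E ⇒ keep positive
Point 3:
  Lat: 19.5754′ = 0.326257°; total 45.3262567
  N ⇒ keep positive
  Longitude: 41.332′ = 0.688867°; total 31.6888667
  W ⇒ negate
Point 4:
  Lat: 25.84′ = 0.430667°; total 0.4306667
  N ⇒ keep positive
  Lon: 53 + 33.249/60 = 53.5541500
  hemisphere W, so the sign is −
Point 5:
  Lat: 10.047′ = 0.167450°; total 72.1674500
  N → positive
  λ: 164 + 53.28/60 = 164.8880000
  W → negative
Point 6:
  φ: 36.701′ = 0.611683°; total 58.6116833
  S → negative
  Longitude: 19 + 22.636/60 = 19.3772667
  W ⇒ negate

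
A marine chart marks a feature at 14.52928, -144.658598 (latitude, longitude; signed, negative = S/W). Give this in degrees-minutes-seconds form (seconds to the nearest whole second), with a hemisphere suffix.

14°31′45″ N, 144°39′31″ W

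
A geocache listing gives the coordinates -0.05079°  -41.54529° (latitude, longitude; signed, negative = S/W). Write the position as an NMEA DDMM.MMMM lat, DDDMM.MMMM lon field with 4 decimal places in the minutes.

0003.0474,S / 04132.7174,W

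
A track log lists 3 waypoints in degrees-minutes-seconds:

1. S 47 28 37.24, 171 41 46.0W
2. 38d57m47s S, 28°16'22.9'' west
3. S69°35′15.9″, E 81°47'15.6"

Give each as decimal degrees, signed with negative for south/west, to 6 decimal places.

1. -47.477011, -171.696111
2. -38.963056, -28.273028
3. -69.587750, 81.787667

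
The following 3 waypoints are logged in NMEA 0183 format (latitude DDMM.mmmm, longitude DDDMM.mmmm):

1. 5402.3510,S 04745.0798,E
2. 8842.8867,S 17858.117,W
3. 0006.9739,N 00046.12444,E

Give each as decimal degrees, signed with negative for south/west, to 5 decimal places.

Point 1:
  Latitude: split at 2 digits → 54° and 2.351′; 54 + 2.351/60 = 54.039183
  S → negative
  λ: split at 3 digits → 047° and 45.0798′; 47 + 45.0798/60 = 47.751330
  E → positive
Point 2:
  Lat: degrees = first 2 digits = 88, minutes = 42.8867; 88 + 42.8867/60 = 88.714778
  S ⇒ negate
  Lon: degrees = first 3 digits = 178, minutes = 58.117; 178 + 58.117/60 = 178.968617
  hemisphere W, so the sign is −
Point 3:
  Lat: split at 2 digits → 00° and 6.9739′; 0 + 6.9739/60 = 0.116232
  N → positive
  λ: split at 3 digits → 000° and 46.12444′; 0 + 46.12444/60 = 0.768741
  E → positive

1. -54.03918, 47.75133
2. -88.71478, -178.96862
3. 0.11623, 0.76874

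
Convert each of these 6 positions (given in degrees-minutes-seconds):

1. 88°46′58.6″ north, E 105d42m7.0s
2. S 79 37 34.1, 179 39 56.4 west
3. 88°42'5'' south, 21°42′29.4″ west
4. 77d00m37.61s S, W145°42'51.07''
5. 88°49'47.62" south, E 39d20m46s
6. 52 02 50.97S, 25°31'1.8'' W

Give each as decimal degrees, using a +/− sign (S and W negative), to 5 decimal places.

Point 1:
  φ: 88 + 46/60 + 58.6/3600 = 88.782944
  N ⇒ keep positive
  Longitude: 105 + 42/60 + 7/3600 = 105.701944
  E ⇒ keep positive
Point 2:
  φ: 79° + 37/60 + 34.1/3600 = 79 + 0.616667 + 0.009472 = 79.626139
  S ⇒ negate
  λ: 179 + 39/60 + 56.4/3600 = 179.665667
  W → negative
Point 3:
  Lat: 88° + 42/60 + 5/3600 = 88 + 0.700000 + 0.001389 = 88.701389
  hemisphere S, so the sign is −
  Longitude: 21 + 42/60 + 29.4/3600 = 21.708167
  hemisphere W, so the sign is −
Point 4:
  Latitude: 77° + 0/60 + 37.61/3600 = 77 + 0.000000 + 0.010447 = 77.010447
  S → negative
  Lon: 42′ + 51.07″ = 42.85117′; 145 + 42.85117/60 = 145.714186
  W → negative
Point 5:
  Latitude: 49′ + 47.62″ = 49.79367′; 88 + 49.79367/60 = 88.829894
  hemisphere S, so the sign is −
  Longitude: 39° + 20/60 + 46/3600 = 39 + 0.333333 + 0.012778 = 39.346111
  E ⇒ keep positive
Point 6:
  Latitude: 2′ + 50.97″ = 2.84950′; 52 + 2.84950/60 = 52.047492
  hemisphere S, so the sign is −
  λ: 25° + 31/60 + 1.8/3600 = 25 + 0.516667 + 0.000500 = 25.517167
  W → negative

1. 88.78294, 105.70194
2. -79.62614, -179.66567
3. -88.70139, -21.70817
4. -77.01045, -145.71419
5. -88.82989, 39.34611
6. -52.04749, -25.51717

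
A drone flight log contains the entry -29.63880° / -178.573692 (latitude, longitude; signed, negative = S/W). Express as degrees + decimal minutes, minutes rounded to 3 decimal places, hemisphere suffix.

29° 38.328′ S, 178° 34.422′ W

Latitude is negative → S; |value| = 29.638800
Lat: fractional part 0.638800 → 38.32800 minutes
Longitude is negative → W; |value| = 178.573692
λ: 178° + 0.573692 × 60 = 178° 34.42152′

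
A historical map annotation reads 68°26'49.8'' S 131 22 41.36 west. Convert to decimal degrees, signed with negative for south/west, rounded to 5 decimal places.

-68.44717, -131.37816

Latitude: 26′ + 49.8″ = 26.83000′; 68 + 26.83000/60 = 68.447167
S → negative
Longitude: 131 + 22/60 + 41.36/3600 = 131.378156
W → negative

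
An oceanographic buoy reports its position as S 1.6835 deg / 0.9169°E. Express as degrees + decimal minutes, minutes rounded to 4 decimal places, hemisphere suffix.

Lat: 1° + 0.683500 × 60 = 1° 41.010000′
Lon: 0° + 0.916900 × 60 = 0° 55.014000′

1° 41.0100′ S, 0° 55.0140′ E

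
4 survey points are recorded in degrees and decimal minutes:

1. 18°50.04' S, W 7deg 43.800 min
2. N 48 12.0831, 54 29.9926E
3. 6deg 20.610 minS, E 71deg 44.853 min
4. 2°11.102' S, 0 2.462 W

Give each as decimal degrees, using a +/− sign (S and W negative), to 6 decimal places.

Point 1:
  φ: 18 + 50.04/60 = 18.8340000
  hemisphere S, so the sign is −
  Longitude: 43.8′ = 0.730000°; total 7.7300000
  W → negative
Point 2:
  φ: 12.0831′ = 0.201385°; total 48.2013850
  N → positive
  λ: 29.9926′ = 0.499877°; total 54.4998767
  E ⇒ keep positive
Point 3:
  Latitude: 6 + 20.61/60 = 6.3435000
  S ⇒ negate
  Lon: 71 + 44.853/60 = 71.7475500
  E → positive
Point 4:
  Latitude: 11.102′ = 0.185033°; total 2.1850333
  S → negative
  Longitude: 2.462′ = 0.041033°; total 0.0410333
  W ⇒ negate

1. -18.834000, -7.730000
2. 48.201385, 54.499877
3. -6.343500, 71.747550
4. -2.185033, -0.041033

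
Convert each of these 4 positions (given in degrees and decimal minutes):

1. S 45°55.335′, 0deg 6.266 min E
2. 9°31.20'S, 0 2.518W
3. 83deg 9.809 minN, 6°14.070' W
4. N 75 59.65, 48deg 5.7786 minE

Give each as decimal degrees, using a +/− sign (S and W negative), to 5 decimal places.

1. -45.92225, 0.10443
2. -9.52000, -0.04197
3. 83.16348, -6.23450
4. 75.99417, 48.09631

Point 1:
  Latitude: 55.335′ = 0.922250°; total 45.922250
  S ⇒ negate
  λ: 0 + 6.266/60 = 0.104433
  E ⇒ keep positive
Point 2:
  φ: 9 + 31.2/60 = 9.520000
  S ⇒ negate
  Longitude: 2.518′ = 0.041967°; total 0.041967
  W ⇒ negate
Point 3:
  Latitude: 83 + 9.809/60 = 83.163483
  N → positive
  λ: 6 + 14.07/60 = 6.234500
  W ⇒ negate
Point 4:
  φ: 75 + 59.65/60 = 75.994167
  N ⇒ keep positive
  λ: 5.7786′ = 0.096310°; total 48.096310
  E → positive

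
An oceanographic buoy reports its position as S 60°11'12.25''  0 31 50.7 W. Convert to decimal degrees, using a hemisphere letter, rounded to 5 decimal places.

Lat: 11′ + 12.25″ = 11.20417′; 60 + 11.20417/60 = 60.186736
Lon: 31′ + 50.7″ = 31.84500′; 0 + 31.84500/60 = 0.530750

60.18674° S, 0.53075° W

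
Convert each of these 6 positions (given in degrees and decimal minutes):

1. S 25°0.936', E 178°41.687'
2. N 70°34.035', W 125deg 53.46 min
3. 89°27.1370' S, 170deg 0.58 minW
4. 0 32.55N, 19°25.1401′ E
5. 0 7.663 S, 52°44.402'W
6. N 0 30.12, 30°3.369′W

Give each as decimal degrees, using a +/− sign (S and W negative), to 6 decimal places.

1. -25.015600, 178.694783
2. 70.567250, -125.891000
3. -89.452283, -170.009667
4. 0.542500, 19.419002
5. -0.127717, -52.740033
6. 0.502000, -30.056150

Point 1:
  Latitude: 0.936′ = 0.015600°; total 25.0156000
  S → negative
  λ: 178 + 41.687/60 = 178.6947833
  E → positive
Point 2:
  Lat: 34.035′ = 0.567250°; total 70.5672500
  N → positive
  Lon: 53.46′ = 0.891000°; total 125.8910000
  hemisphere W, so the sign is −
Point 3:
  φ: 89 + 27.137/60 = 89.4522833
  S ⇒ negate
  Lon: 170 + 0.58/60 = 170.0096667
  W ⇒ negate
Point 4:
  Lat: 0 + 32.55/60 = 0.5425000
  N ⇒ keep positive
  Longitude: 25.1401′ = 0.419002°; total 19.4190017
  E → positive
Point 5:
  Latitude: 0 + 7.663/60 = 0.1277167
  S ⇒ negate
  Lon: 44.402′ = 0.740033°; total 52.7400333
  W ⇒ negate
Point 6:
  Lat: 30.12′ = 0.502000°; total 0.5020000
  N ⇒ keep positive
  Longitude: 3.369′ = 0.056150°; total 30.0561500
  hemisphere W, so the sign is −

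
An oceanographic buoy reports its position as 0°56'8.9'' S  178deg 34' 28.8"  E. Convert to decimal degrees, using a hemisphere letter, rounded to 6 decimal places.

Lat: 0 + 56/60 + 8.9/3600 = 0.9358056
Lon: 178 + 34/60 + 28.8/3600 = 178.5746667

0.935806° S, 178.574667° E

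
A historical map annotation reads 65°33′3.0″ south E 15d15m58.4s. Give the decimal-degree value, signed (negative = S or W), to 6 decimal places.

Latitude: 33′ + 3″ = 33.05000′; 65 + 33.05000/60 = 65.5508333
hemisphere S, so the sign is −
λ: 15° + 15/60 + 58.4/3600 = 15 + 0.250000 + 0.016222 = 15.2662222
E → positive

-65.550833, 15.266222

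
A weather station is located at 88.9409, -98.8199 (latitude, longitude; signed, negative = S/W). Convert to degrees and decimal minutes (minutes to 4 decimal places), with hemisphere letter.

Latitude: 88° + 0.940900 × 60 = 88° 56.454000′
Longitude is negative → W; |value| = 98.819900
Lon: minutes = (98.819900 − 98) × 60 = 49.194000

88° 56.4540′ N, 98° 49.1940′ W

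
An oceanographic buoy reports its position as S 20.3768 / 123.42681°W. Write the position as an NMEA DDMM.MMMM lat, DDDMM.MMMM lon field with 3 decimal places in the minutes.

Latitude: minutes = (20.376800 − 20) × 60 = 22.60800
λ: 123° + 0.426810 × 60 = 123° 25.60860′

2022.608,S / 12325.609,W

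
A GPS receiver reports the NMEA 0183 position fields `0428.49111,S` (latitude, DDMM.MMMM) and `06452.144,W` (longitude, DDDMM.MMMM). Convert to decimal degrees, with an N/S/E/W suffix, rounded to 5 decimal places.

4.47485° S, 64.86907° W

Latitude: split at 2 digits → 04° and 28.49111′; 4 + 28.49111/60 = 4.474852
Longitude: split at 3 digits → 064° and 52.144′; 64 + 52.144/60 = 64.869067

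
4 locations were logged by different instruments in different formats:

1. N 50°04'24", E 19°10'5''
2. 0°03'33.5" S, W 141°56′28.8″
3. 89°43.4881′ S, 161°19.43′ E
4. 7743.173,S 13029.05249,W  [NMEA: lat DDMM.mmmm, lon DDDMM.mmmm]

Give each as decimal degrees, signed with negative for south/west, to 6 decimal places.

Point 1:
  Latitude: 50° + 4/60 + 24/3600 = 50 + 0.066667 + 0.006667 = 50.0733333
  N → positive
  λ: 10′ + 5″ = 10.08333′; 19 + 10.08333/60 = 19.1680556
  E → positive
Point 2:
  Lat: 0° + 3/60 + 33.5/3600 = 0 + 0.050000 + 0.009306 = 0.0593056
  S ⇒ negate
  λ: 141° + 56/60 + 28.8/3600 = 141 + 0.933333 + 0.008000 = 141.9413333
  W ⇒ negate
Point 3:
  φ: 89 + 43.4881/60 = 89.7248017
  hemisphere S, so the sign is −
  Longitude: 19.43′ = 0.323833°; total 161.3238333
  E → positive
Point 4:
  Lat: degrees = first 2 digits = 77, minutes = 43.173; 77 + 43.173/60 = 77.7195500
  hemisphere S, so the sign is −
  Lon: degrees = first 3 digits = 130, minutes = 29.05249; 130 + 29.05249/60 = 130.4842082
  hemisphere W, so the sign is −

1. 50.073333, 19.168056
2. -0.059306, -141.941333
3. -89.724802, 161.323833
4. -77.719550, -130.484208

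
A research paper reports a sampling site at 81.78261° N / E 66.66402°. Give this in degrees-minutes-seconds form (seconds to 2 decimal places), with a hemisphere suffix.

Lat: 0.782610 × 60 = 46.95660′ → 46′, remainder × 60 = 57.3960″
Lon: whole degrees 66; 39.84120′ → 39′ and 50.4720″

81°46′57.40″ N, 66°39′50.47″ E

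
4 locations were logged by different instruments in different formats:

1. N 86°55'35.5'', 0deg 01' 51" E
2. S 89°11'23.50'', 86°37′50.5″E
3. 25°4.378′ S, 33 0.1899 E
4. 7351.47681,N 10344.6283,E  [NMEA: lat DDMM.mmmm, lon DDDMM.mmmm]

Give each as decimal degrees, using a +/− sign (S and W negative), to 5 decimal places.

Point 1:
  Latitude: 86 + 55/60 + 35.5/3600 = 86.926528
  N ⇒ keep positive
  Longitude: 1′ + 51″ = 1.85000′; 0 + 1.85000/60 = 0.030833
  E → positive
Point 2:
  Lat: 89° + 11/60 + 23.5/3600 = 89 + 0.183333 + 0.006528 = 89.189861
  S ⇒ negate
  Longitude: 37′ + 50.5″ = 37.84167′; 86 + 37.84167/60 = 86.630694
  E ⇒ keep positive
Point 3:
  Lat: 4.378′ = 0.072967°; total 25.072967
  S → negative
  Lon: 33 + 0.1899/60 = 33.003165
  E → positive
Point 4:
  φ: degrees = first 2 digits = 73, minutes = 51.47681; 73 + 51.47681/60 = 73.857947
  N → positive
  λ: degrees = first 3 digits = 103, minutes = 44.6283; 103 + 44.6283/60 = 103.743805
  E ⇒ keep positive

1. 86.92653, 0.03083
2. -89.18986, 86.63069
3. -25.07297, 33.00317
4. 73.85795, 103.74381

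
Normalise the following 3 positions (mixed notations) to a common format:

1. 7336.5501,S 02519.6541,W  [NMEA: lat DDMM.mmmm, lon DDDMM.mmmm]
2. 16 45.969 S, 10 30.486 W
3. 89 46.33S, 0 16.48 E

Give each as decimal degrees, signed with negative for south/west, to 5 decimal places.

1. -73.60917, -25.32757
2. -16.76615, -10.50810
3. -89.77217, 0.27467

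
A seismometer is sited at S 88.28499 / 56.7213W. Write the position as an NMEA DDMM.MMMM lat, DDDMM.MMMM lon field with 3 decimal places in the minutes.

8817.099,S / 05643.278,W

Latitude: minutes = (88.284990 − 88) × 60 = 17.09940
Longitude: fractional part 0.721300 → 43.27800 minutes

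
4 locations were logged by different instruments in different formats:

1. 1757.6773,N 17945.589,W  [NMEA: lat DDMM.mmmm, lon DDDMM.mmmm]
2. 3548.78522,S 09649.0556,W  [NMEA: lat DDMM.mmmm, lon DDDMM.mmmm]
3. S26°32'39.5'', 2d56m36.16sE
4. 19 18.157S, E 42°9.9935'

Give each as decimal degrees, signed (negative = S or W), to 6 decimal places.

1. 17.961288, -179.759817
2. -35.813087, -96.817593
3. -26.544306, 2.943378
4. -19.302617, 42.166558

Point 1:
  Lat: split at 2 digits → 17° and 57.6773′; 17 + 57.6773/60 = 17.9612883
  N ⇒ keep positive
  Longitude: degrees = first 3 digits = 179, minutes = 45.589; 179 + 45.589/60 = 179.7598167
  W → negative
Point 2:
  Lat: degrees = first 2 digits = 35, minutes = 48.78522; 35 + 48.78522/60 = 35.8130870
  hemisphere S, so the sign is −
  Lon: split at 3 digits → 096° and 49.0556′; 96 + 49.0556/60 = 96.8175933
  W ⇒ negate
Point 3:
  Latitude: 32′ + 39.5″ = 32.65833′; 26 + 32.65833/60 = 26.5443056
  S ⇒ negate
  Lon: 56′ + 36.16″ = 56.60267′; 2 + 56.60267/60 = 2.9433778
  E ⇒ keep positive
Point 4:
  φ: 19 + 18.157/60 = 19.3026167
  S → negative
  Lon: 9.9935′ = 0.166558°; total 42.1665583
  E ⇒ keep positive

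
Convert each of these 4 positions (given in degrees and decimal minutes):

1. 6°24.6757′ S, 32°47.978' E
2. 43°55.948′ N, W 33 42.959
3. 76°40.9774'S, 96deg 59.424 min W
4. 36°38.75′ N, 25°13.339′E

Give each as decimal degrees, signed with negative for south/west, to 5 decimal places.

Point 1:
  Latitude: 6 + 24.6757/60 = 6.411262
  S → negative
  λ: 32 + 47.978/60 = 32.799633
  E → positive
Point 2:
  φ: 55.948′ = 0.932467°; total 43.932467
  N ⇒ keep positive
  Longitude: 42.959′ = 0.715983°; total 33.715983
  W ⇒ negate
Point 3:
  Lat: 40.9774′ = 0.682957°; total 76.682957
  hemisphere S, so the sign is −
  Longitude: 96 + 59.424/60 = 96.990400
  W → negative
Point 4:
  Latitude: 38.75′ = 0.645833°; total 36.645833
  N → positive
  λ: 13.339′ = 0.222317°; total 25.222317
  E → positive

1. -6.41126, 32.79963
2. 43.93247, -33.71598
3. -76.68296, -96.99040
4. 36.64583, 25.22232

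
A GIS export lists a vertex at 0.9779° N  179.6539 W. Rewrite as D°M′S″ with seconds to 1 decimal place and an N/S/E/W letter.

0°58′40.4″ N, 179°39′14.0″ W

φ: 0.977900 × 60 = 58.67400′ → 58′, remainder × 60 = 40.440″
Longitude: 0.653900° → 39.23400′; 0.23400 × 60 = 14.040″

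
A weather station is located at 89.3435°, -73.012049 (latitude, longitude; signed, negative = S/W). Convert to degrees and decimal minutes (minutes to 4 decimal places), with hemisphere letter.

89° 20.6100′ N, 73° 0.7229′ W

Lat: fractional part 0.343500 → 20.610000 minutes
Longitude is negative → W; |value| = 73.012049
Lon: fractional part 0.012049 → 0.722940 minutes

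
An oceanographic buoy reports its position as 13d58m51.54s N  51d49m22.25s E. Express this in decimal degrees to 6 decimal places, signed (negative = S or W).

φ: 13 + 58/60 + 51.54/3600 = 13.9809833
N ⇒ keep positive
λ: 51° + 49/60 + 22.25/3600 = 51 + 0.816667 + 0.006181 = 51.8228472
E ⇒ keep positive

13.980983, 51.822847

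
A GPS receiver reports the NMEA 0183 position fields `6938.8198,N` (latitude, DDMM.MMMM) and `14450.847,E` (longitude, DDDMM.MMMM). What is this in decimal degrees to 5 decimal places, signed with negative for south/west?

Lat: split at 2 digits → 69° and 38.8198′; 69 + 38.8198/60 = 69.646997
N → positive
Longitude: split at 3 digits → 144° and 50.847′; 144 + 50.847/60 = 144.847450
E ⇒ keep positive

69.64700, 144.84745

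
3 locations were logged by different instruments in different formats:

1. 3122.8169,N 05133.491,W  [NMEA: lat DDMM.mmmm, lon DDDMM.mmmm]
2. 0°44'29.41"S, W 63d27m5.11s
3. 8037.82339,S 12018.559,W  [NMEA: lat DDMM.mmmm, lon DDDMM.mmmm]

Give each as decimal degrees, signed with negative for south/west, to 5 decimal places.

1. 31.38028, -51.55818
2. -0.74150, -63.45142
3. -80.63039, -120.30932

Point 1:
  Latitude: degrees = first 2 digits = 31, minutes = 22.8169; 31 + 22.8169/60 = 31.380282
  N ⇒ keep positive
  Longitude: degrees = first 3 digits = 51, minutes = 33.491; 51 + 33.491/60 = 51.558183
  W ⇒ negate
Point 2:
  Latitude: 0 + 44/60 + 29.41/3600 = 0.741503
  S ⇒ negate
  λ: 63° + 27/60 + 5.11/3600 = 63 + 0.450000 + 0.001419 = 63.451419
  hemisphere W, so the sign is −
Point 3:
  φ: degrees = first 2 digits = 80, minutes = 37.82339; 80 + 37.82339/60 = 80.630390
  S → negative
  Lon: split at 3 digits → 120° and 18.559′; 120 + 18.559/60 = 120.309317
  hemisphere W, so the sign is −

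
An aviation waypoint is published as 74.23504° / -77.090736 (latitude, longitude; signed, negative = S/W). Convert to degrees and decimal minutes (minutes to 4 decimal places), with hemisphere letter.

74° 14.1024′ N, 77° 5.4442′ W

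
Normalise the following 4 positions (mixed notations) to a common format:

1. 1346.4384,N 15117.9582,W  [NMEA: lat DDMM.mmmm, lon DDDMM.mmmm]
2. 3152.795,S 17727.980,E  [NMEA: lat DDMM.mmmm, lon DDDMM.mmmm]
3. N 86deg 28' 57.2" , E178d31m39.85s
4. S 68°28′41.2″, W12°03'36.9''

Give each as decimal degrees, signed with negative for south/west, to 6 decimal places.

1. 13.773973, -151.299303
2. -31.879917, 177.466333
3. 86.482556, 178.527736
4. -68.478111, -12.060250

Point 1:
  Lat: degrees = first 2 digits = 13, minutes = 46.4384; 13 + 46.4384/60 = 13.7739733
  N → positive
  Longitude: degrees = first 3 digits = 151, minutes = 17.9582; 151 + 17.9582/60 = 151.2993033
  hemisphere W, so the sign is −
Point 2:
  φ: split at 2 digits → 31° and 52.795′; 31 + 52.795/60 = 31.8799167
  hemisphere S, so the sign is −
  λ: degrees = first 3 digits = 177, minutes = 27.98; 177 + 27.98/60 = 177.4663333
  E → positive
Point 3:
  φ: 86 + 28/60 + 57.2/3600 = 86.4825556
  N → positive
  Longitude: 178° + 31/60 + 39.85/3600 = 178 + 0.516667 + 0.011069 = 178.5277361
  E → positive
Point 4:
  φ: 28′ + 41.2″ = 28.68667′; 68 + 28.68667/60 = 68.4781111
  S ⇒ negate
  Longitude: 12° + 3/60 + 36.9/3600 = 12 + 0.050000 + 0.010250 = 12.0602500
  W ⇒ negate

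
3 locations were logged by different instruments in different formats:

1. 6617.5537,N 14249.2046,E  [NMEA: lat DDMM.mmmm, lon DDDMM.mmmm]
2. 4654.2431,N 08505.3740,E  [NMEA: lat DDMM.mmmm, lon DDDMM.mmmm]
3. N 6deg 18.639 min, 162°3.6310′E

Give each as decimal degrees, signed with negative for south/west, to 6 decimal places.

Point 1:
  Latitude: split at 2 digits → 66° and 17.5537′; 66 + 17.5537/60 = 66.2925617
  N → positive
  Lon: degrees = first 3 digits = 142, minutes = 49.2046; 142 + 49.2046/60 = 142.8200767
  E ⇒ keep positive
Point 2:
  Lat: split at 2 digits → 46° and 54.2431′; 46 + 54.2431/60 = 46.9040517
  N → positive
  Longitude: degrees = first 3 digits = 85, minutes = 5.374; 85 + 5.374/60 = 85.0895667
  E → positive
Point 3:
  Lat: 6 + 18.639/60 = 6.3106500
  N ⇒ keep positive
  Lon: 3.631′ = 0.060517°; total 162.0605167
  E → positive

1. 66.292562, 142.820077
2. 46.904052, 85.089567
3. 6.310650, 162.060517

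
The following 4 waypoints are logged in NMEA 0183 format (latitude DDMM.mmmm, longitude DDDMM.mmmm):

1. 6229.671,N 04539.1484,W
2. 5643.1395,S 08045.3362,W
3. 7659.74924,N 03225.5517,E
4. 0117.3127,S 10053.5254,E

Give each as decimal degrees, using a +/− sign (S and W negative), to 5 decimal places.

Point 1:
  φ: degrees = first 2 digits = 62, minutes = 29.671; 62 + 29.671/60 = 62.494517
  N → positive
  λ: degrees = first 3 digits = 45, minutes = 39.1484; 45 + 39.1484/60 = 45.652473
  W ⇒ negate
Point 2:
  φ: split at 2 digits → 56° and 43.1395′; 56 + 43.1395/60 = 56.718992
  S → negative
  λ: split at 3 digits → 080° and 45.3362′; 80 + 45.3362/60 = 80.755603
  W → negative
Point 3:
  φ: degrees = first 2 digits = 76, minutes = 59.74924; 76 + 59.74924/60 = 76.995821
  N ⇒ keep positive
  λ: degrees = first 3 digits = 32, minutes = 25.5517; 32 + 25.5517/60 = 32.425862
  E ⇒ keep positive
Point 4:
  Lat: split at 2 digits → 01° and 17.3127′; 1 + 17.3127/60 = 1.288545
  hemisphere S, so the sign is −
  Longitude: split at 3 digits → 100° and 53.5254′; 100 + 53.5254/60 = 100.892090
  E → positive

1. 62.49452, -45.65247
2. -56.71899, -80.75560
3. 76.99582, 32.42586
4. -1.28855, 100.89209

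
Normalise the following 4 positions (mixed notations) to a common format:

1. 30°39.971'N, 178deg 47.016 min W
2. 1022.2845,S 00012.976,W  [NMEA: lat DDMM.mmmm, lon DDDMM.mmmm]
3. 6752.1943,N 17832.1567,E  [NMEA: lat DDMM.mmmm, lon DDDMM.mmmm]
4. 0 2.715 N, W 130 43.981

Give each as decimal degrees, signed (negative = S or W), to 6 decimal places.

1. 30.666183, -178.783600
2. -10.371408, -0.216267
3. 67.869905, 178.535945
4. 0.045250, -130.733017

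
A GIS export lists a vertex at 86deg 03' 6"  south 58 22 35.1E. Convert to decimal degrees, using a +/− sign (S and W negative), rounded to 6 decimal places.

-86.051667, 58.376417

Latitude: 3′ + 6″ = 3.10000′; 86 + 3.10000/60 = 86.0516667
S ⇒ negate
λ: 58 + 22/60 + 35.1/3600 = 58.3764167
E ⇒ keep positive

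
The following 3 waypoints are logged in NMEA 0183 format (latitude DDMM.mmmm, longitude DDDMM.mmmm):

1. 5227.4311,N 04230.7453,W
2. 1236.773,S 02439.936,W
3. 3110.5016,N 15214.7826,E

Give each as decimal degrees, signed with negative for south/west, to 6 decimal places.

1. 52.457185, -42.512422
2. -12.612883, -24.665600
3. 31.175027, 152.246377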